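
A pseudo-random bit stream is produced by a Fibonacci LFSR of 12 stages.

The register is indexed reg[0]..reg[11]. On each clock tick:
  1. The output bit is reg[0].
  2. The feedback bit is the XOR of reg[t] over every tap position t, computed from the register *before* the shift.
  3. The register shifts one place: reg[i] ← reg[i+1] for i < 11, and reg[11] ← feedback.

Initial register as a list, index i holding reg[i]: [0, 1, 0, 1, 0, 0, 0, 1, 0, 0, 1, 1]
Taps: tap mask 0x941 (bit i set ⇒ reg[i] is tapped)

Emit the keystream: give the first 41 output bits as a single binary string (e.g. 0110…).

tick  register→output (feedback)
  0  010100010011→0 (1)
  1  101000100111→1 (1)
  2  010001001111→0 (0)
  3  100010011110→1 (0)
  4  000100111100→0 (0)
  5  001001111000→0 (0)
  6  010011110000→0 (1)
  7  100111100001→1 (1)
  8  001111000011→0 (1)
  9  011110000111→0 (1)
 10  111100001111→1 (1)
 11  111000011111→1 (1)
 12  110000111111→1 (0)
 13  100001111110→1 (1)
 14  000011111101→0 (1)
 15  000111111011→0 (1)
 16  001111110111→0 (0)
 17  011111101110→0 (0)
 18  111111011100→1 (0)
 19  111110111000→1 (1)
 20  111101110001→1 (1)
 21  111011100011→1 (1)
 22  110111000111→1 (0)
 23  101110001110→1 (0)
 24  011100011100→0 (1)
 25  111000111001→1 (0)
 26  110001110010→1 (0)
 27  100011100100→1 (0)
 28  000111001000→0 (1)
 29  001110010001→0 (1)
 30  011100100011→0 (0)
 31  111001000110→1 (1)
 32  110010001101→1 (1)
 33  100100011011→1 (1)
 34  001000110111→0 (0)
 35  010001101110→0 (0)
 36  100011011100→1 (0)
 37  000110111000→0 (0)
 38  001101110000→0 (1)
 39  011011100001→0 (0)
 40  110111000010→1 (1)

01010001001111000011111101110001110010001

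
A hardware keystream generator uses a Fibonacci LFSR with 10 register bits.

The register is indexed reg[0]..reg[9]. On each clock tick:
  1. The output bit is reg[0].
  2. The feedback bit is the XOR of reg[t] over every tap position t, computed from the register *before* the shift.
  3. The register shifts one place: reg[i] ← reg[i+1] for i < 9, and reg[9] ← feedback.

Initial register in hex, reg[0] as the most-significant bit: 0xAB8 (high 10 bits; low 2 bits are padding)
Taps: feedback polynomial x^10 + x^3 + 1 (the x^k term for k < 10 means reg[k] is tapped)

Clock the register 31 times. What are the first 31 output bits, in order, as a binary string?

1010101110111101100101000100110

k : reg_k → out_k, fb_k
0: 1010101110 → 1, fb=1
1: 0101011101 → 0, fb=1
2: 1010111011 → 1, fb=1
3: 0101110111 → 0, fb=1
4: 1011101111 → 1, fb=0
5: 0111011110 → 0, fb=1
6: 1110111101 → 1, fb=1
7: 1101111011 → 1, fb=0
8: 1011110110 → 1, fb=0
9: 0111101100 → 0, fb=1
10: 1111011001 → 1, fb=0
11: 1110110010 → 1, fb=1
12: 1101100101 → 1, fb=0
13: 1011001010 → 1, fb=0
14: 0110010100 → 0, fb=0
15: 1100101000 → 1, fb=1
16: 1001010001 → 1, fb=0
17: 0010100010 → 0, fb=0
18: 0101000100 → 0, fb=1
19: 1010001001 → 1, fb=1
20: 0100010011 → 0, fb=0
21: 1000100110 → 1, fb=1
22: 0001001101 → 0, fb=1
23: 0010011011 → 0, fb=0
24: 0100110110 → 0, fb=0
25: 1001101100 → 1, fb=0
26: 0011011000 → 0, fb=1
27: 0110110001 → 0, fb=0
28: 1101100010 → 1, fb=0
29: 1011000100 → 1, fb=0
30: 0110001000 → 0, fb=0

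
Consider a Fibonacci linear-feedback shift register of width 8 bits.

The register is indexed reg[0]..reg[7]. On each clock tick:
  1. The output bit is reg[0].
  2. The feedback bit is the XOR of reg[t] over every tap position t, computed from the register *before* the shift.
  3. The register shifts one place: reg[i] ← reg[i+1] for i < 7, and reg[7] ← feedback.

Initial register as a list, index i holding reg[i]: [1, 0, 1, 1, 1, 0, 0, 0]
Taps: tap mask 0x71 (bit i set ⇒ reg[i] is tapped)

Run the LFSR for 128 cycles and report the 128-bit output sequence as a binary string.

10111000001100010101100110010111111011110011011101110010101001010001001011010001100111001111000110110000100010111010111101101111

k : reg_k → out_k, fb_k
0: 10111000 → 1, fb=0
1: 01110000 → 0, fb=0
2: 11100000 → 1, fb=1
3: 11000001 → 1, fb=1
4: 10000011 → 1, fb=0
5: 00000110 → 0, fb=0
6: 00001100 → 0, fb=0
7: 00011000 → 0, fb=1
8: 00110001 → 0, fb=0
9: 01100010 → 0, fb=1
10: 11000101 → 1, fb=0
11: 10001010 → 1, fb=1
12: 00010101 → 0, fb=1
13: 00101011 → 0, fb=0
14: 01010110 → 0, fb=0
15: 10101100 → 1, fb=1
16: 01011001 → 0, fb=1
17: 10110011 → 1, fb=0
18: 01100110 → 0, fb=0
19: 11001100 → 1, fb=1
20: 10011001 → 1, fb=0
21: 00110010 → 0, fb=1
22: 01100101 → 0, fb=1
23: 11001011 → 1, fb=1
24: 10010111 → 1, fb=1
25: 00101111 → 0, fb=1
26: 01011111 → 0, fb=1
27: 10111111 → 1, fb=0
28: 01111110 → 0, fb=1
29: 11111101 → 1, fb=1
30: 11111011 → 1, fb=1
31: 11110111 → 1, fb=1
32: 11101111 → 1, fb=0
33: 11011110 → 1, fb=0
34: 10111100 → 1, fb=1
35: 01111001 → 0, fb=1
36: 11110011 → 1, fb=0
37: 11100110 → 1, fb=1
38: 11001101 → 1, fb=1
39: 10011011 → 1, fb=1
40: 00110111 → 0, fb=0
41: 01101110 → 0, fb=1
42: 11011101 → 1, fb=1
43: 10111011 → 1, fb=1
44: 01110111 → 0, fb=0
45: 11101110 → 1, fb=0
46: 11011100 → 1, fb=1
47: 10111001 → 1, fb=0
48: 01110010 → 0, fb=1
49: 11100101 → 1, fb=0
50: 11001010 → 1, fb=1
51: 10010101 → 1, fb=0
52: 00101010 → 0, fb=0
53: 01010100 → 0, fb=1
54: 10101001 → 1, fb=0
55: 01010010 → 0, fb=1
56: 10100101 → 1, fb=0
57: 01001010 → 0, fb=0
58: 10010100 → 1, fb=0
59: 00101000 → 0, fb=1
60: 01010001 → 0, fb=0
61: 10100010 → 1, fb=0
62: 01000100 → 0, fb=1
63: 10001001 → 1, fb=0
64: 00010010 → 0, fb=1
65: 00100101 → 0, fb=1
66: 01001011 → 0, fb=0
67: 10010110 → 1, fb=1
68: 00101101 → 0, fb=0
69: 01011010 → 0, fb=0
70: 10110100 → 1, fb=0
71: 01101000 → 0, fb=1
72: 11010001 → 1, fb=1
73: 10100011 → 1, fb=0
74: 01000110 → 0, fb=0
75: 10001100 → 1, fb=1
76: 00011001 → 0, fb=1
77: 00110011 → 0, fb=1
78: 01100111 → 0, fb=0
79: 11001110 → 1, fb=0
80: 10011100 → 1, fb=1
81: 00111001 → 0, fb=1
82: 01110011 → 0, fb=1
83: 11100111 → 1, fb=1
84: 11001111 → 1, fb=0
85: 10011110 → 1, fb=0
86: 00111100 → 0, fb=0
87: 01111000 → 0, fb=1
88: 11110001 → 1, fb=1
89: 11100011 → 1, fb=0
90: 11000110 → 1, fb=1
91: 10001101 → 1, fb=1
92: 00011011 → 0, fb=0
93: 00110110 → 0, fb=0
94: 01101100 → 0, fb=0
95: 11011000 → 1, fb=0
96: 10110000 → 1, fb=1
97: 01100001 → 0, fb=0
98: 11000010 → 1, fb=0
99: 10000100 → 1, fb=0
100: 00001000 → 0, fb=1
101: 00010001 → 0, fb=0
102: 00100010 → 0, fb=1
103: 01000101 → 0, fb=1
104: 10001011 → 1, fb=1
105: 00010111 → 0, fb=0
106: 00101110 → 0, fb=1
107: 01011101 → 0, fb=0
108: 10111010 → 1, fb=1
109: 01110101 → 0, fb=1
110: 11101011 → 1, fb=1
111: 11010111 → 1, fb=1
112: 10101111 → 1, fb=0
113: 01011110 → 0, fb=1
114: 10111101 → 1, fb=1
115: 01111011 → 0, fb=0
116: 11110110 → 1, fb=1
117: 11101101 → 1, fb=1
118: 11011011 → 1, fb=1
119: 10110111 → 1, fb=1
120: 01101111 → 0, fb=1
121: 11011111 → 1, fb=0
122: 10111110 → 1, fb=0
123: 01111100 → 0, fb=0
124: 11111000 → 1, fb=0
125: 11110000 → 1, fb=1
126: 11100001 → 1, fb=1
127: 11000011 → 1, fb=0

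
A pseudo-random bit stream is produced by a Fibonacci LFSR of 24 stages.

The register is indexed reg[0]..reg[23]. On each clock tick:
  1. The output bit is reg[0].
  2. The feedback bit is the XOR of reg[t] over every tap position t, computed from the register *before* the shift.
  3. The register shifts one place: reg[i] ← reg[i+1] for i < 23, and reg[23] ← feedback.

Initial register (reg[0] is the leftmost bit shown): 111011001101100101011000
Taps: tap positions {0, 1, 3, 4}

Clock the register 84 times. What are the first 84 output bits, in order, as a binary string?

111011001101100101011000100111100011010010100100101100001011001010000011010111110110

tick  register→output (feedback)
  0  111011001101100101011000→1 (1)
  1  110110011011001010110001→1 (0)
  2  101100110110010101100010→1 (0)
  3  011001101100101011000100→0 (1)
  4  110011011001010110001001→1 (1)
  5  100110110010101100010011→1 (1)
  6  001101100101011000100111→0 (1)
  7  011011001010110001001111→0 (0)
  8  110110010101100010011110→1 (0)
  9  101100101011000100111100→1 (0)
 10  011001010110001001111000→0 (1)
 11  110010101100010011110001→1 (1)
 12  100101011000100111100011→1 (0)
 13  001010110001001111000110→0 (1)
 14  010101100010011110001101→0 (0)
 15  101011000100111100011010→1 (0)
 16  010110001001111000110100→0 (1)
 17  101100010011110001101001→1 (0)
 18  011000100111100011010010→0 (1)
 19  110001001111000110100101→1 (0)
 20  100010011110001101001010→1 (0)
 21  000100111100011010010100→0 (1)
 22  001001111000110100101001→0 (0)
 23  010011110001101001010010→0 (0)
 24  100111100011010010100100→1 (1)
 25  001111000110100101001001→0 (0)
 26  011110001101001010010010→0 (1)
 27  111100011010010100100101→1 (1)
 28  111000110100101001001011→1 (0)
 29  110001101001010010010110→1 (0)
 30  100011010010100100101100→1 (0)
 31  000110100101001001011000→0 (0)
 32  001101001010010010110000→0 (1)
 33  011010010100100101100001→0 (0)
 34  110100101001001011000010→1 (1)
 35  101001010010010110000101→1 (1)
 36  010010100100101100001011→0 (0)
 37  100101001001011000010110→1 (0)
 38  001010010010110000101100→0 (1)
 39  010100100101100001011001→0 (0)
 40  101001001011000010110010→1 (1)
 41  010010010110000101100101→0 (0)
 42  100100101100001011001010→1 (0)
 43  001001011000010110010100→0 (0)
 44  010010110000101100101000→0 (0)
 45  100101100001011001010000→1 (0)
 46  001011000010110010100000→0 (1)
 47  010110000101100101000001→0 (1)
 48  101100001011001010000011→1 (0)
 49  011000010110010100000110→0 (1)
 50  110000101100101000001101→1 (0)
 51  100001011001010000011010→1 (1)
 52  000010110010100000110101→0 (1)
 53  000101100101000001101011→0 (1)
 54  001011001010000011010111→0 (1)
 55  010110010100000110101111→0 (1)
 56  101100101000001101011111→1 (0)
 57  011001010000011010111110→0 (1)
 58  110010100000110101111101→1 (1)
 59  100101000001101011111011→1 (0)
 60  001010000011010111110110→0 (1)
 61  010100000110101111101101→0 (0)
 62  101000001101011111011010→1 (1)
 63  010000011010111110110101→0 (1)
 64  100000110101111101101011→1 (1)
 65  000001101011111011010111→0 (0)
 66  000011010111110110101110→0 (1)
 67  000110101111101101011101→0 (0)
 68  001101011111011010111010→0 (1)
 69  011010111110110101110101→0 (0)
 70  110101111101101011101010→1 (1)
 71  101011111011010111010101→1 (0)
 72  010111110110101110101010→0 (1)
 73  101111101101011101010101→1 (1)
 74  011111011010111010101011→0 (1)
 75  111110110101110101010111→1 (0)
 76  111101101011101010101110→1 (1)
 77  111011010111010101011101→1 (1)
 78  110110101110101010111011→1 (0)
 79  101101011101010101110110→1 (0)
 80  011010111010101011101100→0 (0)
 81  110101110101010111011000→1 (1)
 82  101011101010101110110001→1 (0)
 83  010111010101011101100010→0 (1)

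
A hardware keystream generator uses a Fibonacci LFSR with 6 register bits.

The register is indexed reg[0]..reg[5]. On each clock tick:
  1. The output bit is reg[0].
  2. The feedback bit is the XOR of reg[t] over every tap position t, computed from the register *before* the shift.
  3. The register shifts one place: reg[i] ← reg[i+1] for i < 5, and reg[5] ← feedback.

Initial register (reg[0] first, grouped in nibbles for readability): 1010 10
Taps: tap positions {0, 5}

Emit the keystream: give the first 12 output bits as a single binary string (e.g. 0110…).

101010110011

step | reg (before) | out | fb
   0 | 101010 | 1 | 1
   1 | 010101 | 0 | 1
   2 | 101011 | 1 | 0
   3 | 010110 | 0 | 0
   4 | 101100 | 1 | 1
   5 | 011001 | 0 | 1
   6 | 110011 | 1 | 0
   7 | 100110 | 1 | 1
   8 | 001101 | 0 | 1
   9 | 011011 | 0 | 1
  10 | 110111 | 1 | 0
  11 | 101110 | 1 | 1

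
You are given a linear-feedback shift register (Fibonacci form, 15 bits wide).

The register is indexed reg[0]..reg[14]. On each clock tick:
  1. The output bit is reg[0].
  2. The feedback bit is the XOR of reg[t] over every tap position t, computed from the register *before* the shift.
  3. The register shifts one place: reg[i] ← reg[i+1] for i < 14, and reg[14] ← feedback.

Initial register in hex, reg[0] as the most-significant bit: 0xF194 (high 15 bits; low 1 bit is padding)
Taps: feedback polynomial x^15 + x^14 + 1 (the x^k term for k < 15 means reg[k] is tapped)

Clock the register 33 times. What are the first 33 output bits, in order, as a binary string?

tick  register→output (feedback)
  0  111100011001010→1 (1)
  1  111000110010101→1 (0)
  2  110001100101010→1 (1)
  3  100011001010101→1 (0)
  4  000110010101010→0 (0)
  5  001100101010100→0 (0)
  6  011001010101000→0 (0)
  7  110010101010000→1 (1)
  8  100101010100001→1 (0)
  9  001010101000010→0 (0)
 10  010101010000100→0 (0)
 11  101010100001000→1 (1)
 12  010101000010001→0 (1)
 13  101010000100011→1 (0)
 14  010100001000110→0 (0)
 15  101000010001100→1 (1)
 16  010000100011001→0 (1)
 17  100001000110011→1 (0)
 18  000010001100110→0 (0)
 19  000100011001100→0 (0)
 20  001000110011000→0 (0)
 21  010001100110000→0 (0)
 22  100011001100000→1 (1)
 23  000110011000001→0 (1)
 24  001100110000011→0 (1)
 25  011001100000111→0 (1)
 26  110011000001111→1 (0)
 27  100110000011110→1 (1)
 28  001100000111101→0 (1)
 29  011000001111011→0 (1)
 30  110000011110111→1 (0)
 31  100000111101110→1 (1)
 32  000001111011101→0 (1)

111100011001010101000010001100110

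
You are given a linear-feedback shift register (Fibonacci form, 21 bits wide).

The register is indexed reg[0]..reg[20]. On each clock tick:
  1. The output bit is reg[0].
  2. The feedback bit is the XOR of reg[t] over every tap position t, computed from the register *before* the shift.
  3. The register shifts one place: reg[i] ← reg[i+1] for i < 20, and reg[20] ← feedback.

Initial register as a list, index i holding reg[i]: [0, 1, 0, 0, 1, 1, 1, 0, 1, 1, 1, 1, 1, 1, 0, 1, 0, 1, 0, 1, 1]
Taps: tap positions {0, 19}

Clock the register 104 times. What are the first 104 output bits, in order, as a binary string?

step | reg (before) | out | fb
   0 | 010011101111110101011 | 0 | 1
   1 | 100111011111101010111 | 1 | 0
   2 | 001110111111010101110 | 0 | 1
   3 | 011101111110101011101 | 0 | 0
   4 | 111011111101010111010 | 1 | 0
   5 | 110111111010101110100 | 1 | 1
   6 | 101111110101011101001 | 1 | 1
   7 | 011111101010111010011 | 0 | 1
   8 | 111111010101110100111 | 1 | 0
   9 | 111110101011101001110 | 1 | 0
  10 | 111101010111010011100 | 1 | 1
  11 | 111010101110100111001 | 1 | 1
  12 | 110101011101001110011 | 1 | 0
  13 | 101010111010011100110 | 1 | 0
  14 | 010101110100111001100 | 0 | 0
  15 | 101011101001110011000 | 1 | 1
  16 | 010111010011100110001 | 0 | 0
  17 | 101110100111001100010 | 1 | 0
  18 | 011101001110011000100 | 0 | 0
  19 | 111010011100110001000 | 1 | 1
  20 | 110100111001100010001 | 1 | 1
  21 | 101001110011000100011 | 1 | 0
  22 | 010011100110001000110 | 0 | 1
  23 | 100111001100010001101 | 1 | 1
  24 | 001110011000100011011 | 0 | 1
  25 | 011100110001000110111 | 0 | 1
  26 | 111001100010001101111 | 1 | 0
  27 | 110011000100011011110 | 1 | 0
  28 | 100110001000110111100 | 1 | 1
  29 | 001100010001101111001 | 0 | 0
  30 | 011000100011011110010 | 0 | 1
  31 | 110001000110111100101 | 1 | 1
  32 | 100010001101111001011 | 1 | 0
  33 | 000100011011110010110 | 0 | 1
  34 | 001000110111100101101 | 0 | 0
  35 | 010001101111001011010 | 0 | 1
  36 | 100011011110010110101 | 1 | 1
  37 | 000110111100101101011 | 0 | 1
  38 | 001101111001011010111 | 0 | 1
  39 | 011011110010110101111 | 0 | 1
  40 | 110111100101101011111 | 1 | 0
  41 | 101111001011010111110 | 1 | 0
  42 | 011110010110101111100 | 0 | 0
  43 | 111100101101011111000 | 1 | 1
  44 | 111001011010111110001 | 1 | 1
  45 | 110010110101111100011 | 1 | 0
  46 | 100101101011111000110 | 1 | 0
  47 | 001011010111110001100 | 0 | 0
  48 | 010110101111100011000 | 0 | 0
  49 | 101101011111000110000 | 1 | 1
  50 | 011010111110001100001 | 0 | 0
  51 | 110101111100011000010 | 1 | 0
  52 | 101011111000110000100 | 1 | 1
  53 | 010111110001100001001 | 0 | 0
  54 | 101111100011000010010 | 1 | 0
  55 | 011111000110000100100 | 0 | 0
  56 | 111110001100001001000 | 1 | 1
  57 | 111100011000010010001 | 1 | 1
  58 | 111000110000100100011 | 1 | 0
  59 | 110001100001001000110 | 1 | 0
  60 | 100011000010010001100 | 1 | 1
  61 | 000110000100100011001 | 0 | 0
  62 | 001100001001000110010 | 0 | 1
  63 | 011000010010001100101 | 0 | 0
  64 | 110000100100011001010 | 1 | 0
  65 | 100001001000110010100 | 1 | 1
  66 | 000010010001100101001 | 0 | 0
  67 | 000100100011001010010 | 0 | 1
  68 | 001001000110010100101 | 0 | 0
  69 | 010010001100101001010 | 0 | 1
  70 | 100100011001010010101 | 1 | 1
  71 | 001000110010100101011 | 0 | 1
  72 | 010001100101001010111 | 0 | 1
  73 | 100011001010010101111 | 1 | 0
  74 | 000110010100101011110 | 0 | 1
  75 | 001100101001010111101 | 0 | 0
  76 | 011001010010101111010 | 0 | 1
  77 | 110010100101011110101 | 1 | 1
  78 | 100101001010111101011 | 1 | 0
  79 | 001010010101111010110 | 0 | 1
  80 | 010100101011110101101 | 0 | 0
  81 | 101001010111101011010 | 1 | 0
  82 | 010010101111010110100 | 0 | 0
  83 | 100101011110101101000 | 1 | 1
  84 | 001010111101011010001 | 0 | 0
  85 | 010101111010110100010 | 0 | 1
  86 | 101011110101101000101 | 1 | 1
  87 | 010111101011010001011 | 0 | 1
  88 | 101111010110100010111 | 1 | 0
  89 | 011110101101000101110 | 0 | 1
  90 | 111101011010001011101 | 1 | 1
  91 | 111010110100010111011 | 1 | 0
  92 | 110101101000101110110 | 1 | 0
  93 | 101011010001011101100 | 1 | 1
  94 | 010110100010111011001 | 0 | 0
  95 | 101101000101110110010 | 1 | 0
  96 | 011010001011101100100 | 0 | 0
  97 | 110100010111011001000 | 1 | 1
  98 | 101000101110110010001 | 1 | 1
  99 | 010001011101100100011 | 0 | 1
 100 | 100010111011001000111 | 1 | 0
 101 | 000101110110010001110 | 0 | 1
 102 | 001011101100100011101 | 0 | 0
 103 | 010111011001000111010 | 0 | 1

01001110111111010101110100111001100010001101111001011010111110001100001001000110010100101011110101101000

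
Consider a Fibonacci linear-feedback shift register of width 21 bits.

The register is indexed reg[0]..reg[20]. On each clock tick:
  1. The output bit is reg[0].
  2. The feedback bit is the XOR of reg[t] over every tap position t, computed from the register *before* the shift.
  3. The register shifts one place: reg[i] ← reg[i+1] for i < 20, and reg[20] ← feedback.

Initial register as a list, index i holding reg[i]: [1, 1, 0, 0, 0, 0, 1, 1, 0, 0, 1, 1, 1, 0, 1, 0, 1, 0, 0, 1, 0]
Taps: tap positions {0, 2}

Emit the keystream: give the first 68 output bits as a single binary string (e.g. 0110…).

11000011001110101001011001111110100001100111110000100100111111000110

step | reg (before) | out | fb
   0 | 110000110011101010010 | 1 | 1
   1 | 100001100111010100101 | 1 | 1
   2 | 000011001110101001011 | 0 | 0
   3 | 000110011101010010110 | 0 | 0
   4 | 001100111010100101100 | 0 | 1
   5 | 011001110101001011001 | 0 | 1
   6 | 110011101010010110011 | 1 | 1
   7 | 100111010100101100111 | 1 | 1
   8 | 001110101001011001111 | 0 | 1
   9 | 011101010010110011111 | 0 | 1
  10 | 111010100101100111111 | 1 | 0
  11 | 110101001011001111110 | 1 | 1
  12 | 101010010110011111101 | 1 | 0
  13 | 010100101100111111010 | 0 | 0
  14 | 101001011001111110100 | 1 | 0
  15 | 010010110011111101000 | 0 | 0
  16 | 100101100111111010000 | 1 | 1
  17 | 001011001111110100001 | 0 | 1
  18 | 010110011111101000011 | 0 | 0
  19 | 101100111111010000110 | 1 | 0
  20 | 011001111110100001100 | 0 | 1
  21 | 110011111101000011001 | 1 | 1
  22 | 100111111010000110011 | 1 | 1
  23 | 001111110100001100111 | 0 | 1
  24 | 011111101000011001111 | 0 | 1
  25 | 111111010000110011111 | 1 | 0
  26 | 111110100001100111110 | 1 | 0
  27 | 111101000011001111100 | 1 | 0
  28 | 111010000110011111000 | 1 | 0
  29 | 110100001100111110000 | 1 | 1
  30 | 101000011001111100001 | 1 | 0
  31 | 010000110011111000010 | 0 | 0
  32 | 100001100111110000100 | 1 | 1
  33 | 000011001111100001001 | 0 | 0
  34 | 000110011111000010010 | 0 | 0
  35 | 001100111110000100100 | 0 | 1
  36 | 011001111100001001001 | 0 | 1
  37 | 110011111000010010011 | 1 | 1
  38 | 100111110000100100111 | 1 | 1
  39 | 001111100001001001111 | 0 | 1
  40 | 011111000010010011111 | 0 | 1
  41 | 111110000100100111111 | 1 | 0
  42 | 111100001001001111110 | 1 | 0
  43 | 111000010010011111100 | 1 | 0
  44 | 110000100100111111000 | 1 | 1
  45 | 100001001001111110001 | 1 | 1
  46 | 000010010011111100011 | 0 | 0
  47 | 000100100111111000110 | 0 | 0
  48 | 001001001111110001100 | 0 | 1
  49 | 010010011111100011001 | 0 | 0
  50 | 100100111111000110010 | 1 | 1
  51 | 001001111110001100101 | 0 | 1
  52 | 010011111100011001011 | 0 | 0
  53 | 100111111000110010110 | 1 | 1
  54 | 001111110001100101101 | 0 | 1
  55 | 011111100011001011011 | 0 | 1
  56 | 111111000110010110111 | 1 | 0
  57 | 111110001100101101110 | 1 | 0
  58 | 111100011001011011100 | 1 | 0
  59 | 111000110010110111000 | 1 | 0
  60 | 110001100101101110000 | 1 | 1
  61 | 100011001011011100001 | 1 | 1
  62 | 000110010110111000011 | 0 | 0
  63 | 001100101101110000110 | 0 | 1
  64 | 011001011011100001101 | 0 | 1
  65 | 110010110111000011011 | 1 | 1
  66 | 100101101110000110111 | 1 | 1
  67 | 001011011100001101111 | 0 | 1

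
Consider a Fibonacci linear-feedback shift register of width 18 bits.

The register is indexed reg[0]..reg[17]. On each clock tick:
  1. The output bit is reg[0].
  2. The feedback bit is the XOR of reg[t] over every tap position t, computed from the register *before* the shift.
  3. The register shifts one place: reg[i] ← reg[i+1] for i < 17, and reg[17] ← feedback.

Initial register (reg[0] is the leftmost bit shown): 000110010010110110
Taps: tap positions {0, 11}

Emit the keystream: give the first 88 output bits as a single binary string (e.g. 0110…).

tick  register→output (feedback)
  0  000110010010110110→0 (0)
  1  001100100101101100→0 (1)
  2  011001001011011001→0 (1)
  3  110010010110110011→1 (1)
  4  100100101101100111→1 (0)
  5  001001011011001110→0 (1)
  6  010010110110011101→0 (0)
  7  100101101100111010→1 (1)
  8  001011011001110101→0 (1)
  9  010110110011101011→0 (1)
 10  101101100111010111→1 (0)
 11  011011001110101110→0 (0)
 12  110110011101011100→1 (0)
 13  101100111010111000→1 (1)
 14  011001110101110001→0 (1)
 15  110011101011100011→1 (0)
 16  100111010111000110→1 (0)
 17  001110101110001100→0 (0)
 18  011101011100011000→0 (0)
 19  111010111000110000→1 (1)
 20  110101110001100001→1 (0)
 21  101011100011000010→1 (0)
 22  010111000110000100→0 (0)
 23  101110001100001000→1 (1)
 24  011100011000010001→0 (0)
 25  111000110000100010→1 (1)
 26  110001100001000101→1 (0)
 27  100011000010001010→1 (1)
 28  000110000100010101→0 (0)
 29  001100001000101010→0 (0)
 30  011000010001010100→0 (1)
 31  110000100010101001→1 (1)
 32  100001000101010011→1 (0)
 33  000010001010100110→0 (0)
 34  000100010101001100→0 (1)
 35  001000101010011001→0 (0)
 36  010001010100110010→0 (0)
 37  100010101001100100→1 (0)
 38  000101010011001000→0 (1)
 39  001010100110010001→0 (0)
 40  010101001100100010→0 (0)
 41  101010011001000100→1 (0)
 42  010100110010001000→0 (0)
 43  101001100100010000→1 (1)
 44  010011001000100001→0 (0)
 45  100110010001000010→1 (0)
 46  001100100010000100→0 (0)
 47  011001000100001000→0 (0)
 48  110010001000010000→1 (1)
 49  100100010000100001→1 (1)
 50  001000100001000011→0 (1)
 51  010001000010000111→0 (0)
 52  100010000100001110→1 (1)
 53  000100001000011101→0 (0)
 54  001000010000111010→0 (0)
 55  010000100001110100→0 (1)
 56  100001000011101001→1 (0)
 57  000010000111010010→0 (1)
 58  000100001110100101→0 (0)
 59  001000011101001010→0 (1)
 60  010000111010010101→0 (0)
 61  100001110100101010→1 (1)
 62  000011101001010101→0 (1)
 63  000111010010101011→0 (0)
 64  001110100101010110→0 (1)
 65  011101001010101101→0 (0)
 66  111010010101011010→1 (0)
 67  110100101010110100→1 (1)
 68  101001010101101001→1 (0)
 69  010010101011010010→0 (1)
 70  100101010110100101→1 (1)
 71  001010101101001011→0 (1)
 72  010101011010010111→0 (0)
 73  101010110100101110→1 (1)
 74  010101101001011101→0 (1)
 75  101011010010111011→1 (1)
 76  010110100101110111→0 (1)
 77  101101001011101111→1 (0)
 78  011010010111011110→0 (1)
 79  110100101110111101→1 (1)
 80  101001011101111011→1 (0)
 81  010010111011110110→0 (1)
 82  100101110111101101→1 (0)
 83  001011101111011010→0 (1)
 84  010111011110110101→0 (0)
 85  101110111101101010→1 (0)
 86  011101111011010100→0 (1)
 87  111011110110101001→1 (1)

0001100100101101100111010111000110000100010101001100100010000100001110100101010110100101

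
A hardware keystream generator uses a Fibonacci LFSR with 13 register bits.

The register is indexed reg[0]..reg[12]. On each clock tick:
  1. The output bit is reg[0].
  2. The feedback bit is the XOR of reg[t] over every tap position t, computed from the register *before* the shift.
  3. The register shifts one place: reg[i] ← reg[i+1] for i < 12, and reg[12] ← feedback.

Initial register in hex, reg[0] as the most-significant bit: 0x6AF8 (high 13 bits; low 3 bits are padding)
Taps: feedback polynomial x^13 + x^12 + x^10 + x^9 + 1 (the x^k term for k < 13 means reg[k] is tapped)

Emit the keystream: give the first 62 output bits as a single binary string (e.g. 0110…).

01101010111111011101111010011000010100101101100000011000011100

step | reg (before) | out | fb
   0 | 0110101011111 | 0 | 1
   1 | 1101010111111 | 1 | 0
   2 | 1010101111110 | 1 | 1
   3 | 0101011111101 | 0 | 1
   4 | 1010111111011 | 1 | 1
   5 | 0101111110111 | 0 | 0
   6 | 1011111101110 | 1 | 1
   7 | 0111111011101 | 0 | 1
   8 | 1111110111011 | 1 | 1
   9 | 1111101110111 | 1 | 1
  10 | 1111011101111 | 1 | 0
  11 | 1110111011110 | 1 | 1
  12 | 1101110111101 | 1 | 0
  13 | 1011101111010 | 1 | 0
  14 | 0111011110100 | 0 | 1
  15 | 1110111101001 | 1 | 1
  16 | 1101111010011 | 1 | 0
  17 | 1011110100110 | 1 | 0
  18 | 0111101001100 | 0 | 0
  19 | 1111010011000 | 1 | 0
  20 | 1110100110000 | 1 | 1
  21 | 1101001100001 | 1 | 0
  22 | 1010011000010 | 1 | 1
  23 | 0100110000101 | 0 | 0
  24 | 1001100001010 | 1 | 0
  25 | 0011000010100 | 0 | 1
  26 | 0110000101001 | 0 | 0
  27 | 1100001010010 | 1 | 1
  28 | 1000010100101 | 1 | 1
  29 | 0000101001011 | 0 | 0
  30 | 0001010010110 | 0 | 1
  31 | 0010100101101 | 0 | 1
  32 | 0101001011011 | 0 | 0
  33 | 1010010110110 | 1 | 0
  34 | 0100101101100 | 0 | 0
  35 | 1001011011000 | 1 | 0
  36 | 0010110110000 | 0 | 0
  37 | 0101101100000 | 0 | 0
  38 | 1011011000000 | 1 | 1
  39 | 0110110000001 | 0 | 1
  40 | 1101100000011 | 1 | 0
  41 | 1011000000110 | 1 | 0
  42 | 0110000001100 | 0 | 0
  43 | 1100000011000 | 1 | 0
  44 | 1000000110000 | 1 | 1
  45 | 0000001100001 | 0 | 1
  46 | 0000011000011 | 0 | 1
  47 | 0000110000111 | 0 | 0
  48 | 0001100001110 | 0 | 0
  49 | 0011000011100 | 0 | 0
  50 | 0110000111000 | 0 | 1
  51 | 1100001110001 | 1 | 0
  52 | 1000011100010 | 1 | 1
  53 | 0000111000101 | 0 | 0
  54 | 0001110001010 | 0 | 1
  55 | 0011100010101 | 0 | 0
  56 | 0111000101010 | 0 | 1
  57 | 1110001010101 | 1 | 1
  58 | 1100010101011 | 1 | 1
  59 | 1000101010111 | 1 | 1
  60 | 0001010101111 | 0 | 1
  61 | 0010101011111 | 0 | 1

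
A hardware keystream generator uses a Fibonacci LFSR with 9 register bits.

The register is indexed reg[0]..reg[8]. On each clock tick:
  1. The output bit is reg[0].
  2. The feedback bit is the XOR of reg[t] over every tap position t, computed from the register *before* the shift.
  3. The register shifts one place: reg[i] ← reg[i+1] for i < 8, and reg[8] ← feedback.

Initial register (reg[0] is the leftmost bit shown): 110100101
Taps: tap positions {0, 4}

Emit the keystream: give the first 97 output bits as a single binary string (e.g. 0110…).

k : reg_k → out_k, fb_k
0: 110100101 → 1, fb=1
1: 101001011 → 1, fb=1
2: 010010111 → 0, fb=1
3: 100101111 → 1, fb=1
4: 001011111 → 0, fb=1
5: 010111111 → 0, fb=1
6: 101111111 → 1, fb=0
7: 011111110 → 0, fb=1
8: 111111101 → 1, fb=0
9: 111111010 → 1, fb=0
10: 111110100 → 1, fb=0
11: 111101000 → 1, fb=1
12: 111010001 → 1, fb=0
13: 110100010 → 1, fb=1
14: 101000101 → 1, fb=1
15: 010001011 → 0, fb=0
16: 100010110 → 1, fb=0
17: 000101100 → 0, fb=0
18: 001011000 → 0, fb=1
19: 010110001 → 0, fb=1
20: 101100011 → 1, fb=1
21: 011000111 → 0, fb=0
22: 110001110 → 1, fb=1
23: 100011101 → 1, fb=0
24: 000111010 → 0, fb=1
25: 001110101 → 0, fb=1
26: 011101011 → 0, fb=0
27: 111010110 → 1, fb=0
28: 110101100 → 1, fb=1
29: 101011001 → 1, fb=0
30: 010110010 → 0, fb=1
31: 101100101 → 1, fb=1
32: 011001011 → 0, fb=0
33: 110010110 → 1, fb=0
34: 100101100 → 1, fb=1
35: 001011001 → 0, fb=1
36: 010110011 → 0, fb=1
37: 101100111 → 1, fb=1
38: 011001111 → 0, fb=0
39: 110011110 → 1, fb=0
40: 100111100 → 1, fb=0
41: 001111000 → 0, fb=1
42: 011110001 → 0, fb=1
43: 111100011 → 1, fb=1
44: 111000111 → 1, fb=1
45: 110001111 → 1, fb=1
46: 100011111 → 1, fb=0
47: 000111110 → 0, fb=1
48: 001111101 → 0, fb=1
49: 011111011 → 0, fb=1
50: 111110111 → 1, fb=0
51: 111101110 → 1, fb=1
52: 111011101 → 1, fb=0
53: 110111010 → 1, fb=0
54: 101110100 → 1, fb=0
55: 011101000 → 0, fb=0
56: 111010000 → 1, fb=0
57: 110100000 → 1, fb=1
58: 101000001 → 1, fb=1
59: 010000011 → 0, fb=0
60: 100000110 → 1, fb=1
61: 000001101 → 0, fb=0
62: 000011010 → 0, fb=1
63: 000110101 → 0, fb=1
64: 001101011 → 0, fb=0
65: 011010110 → 0, fb=1
66: 110101101 → 1, fb=1
67: 101011011 → 1, fb=0
68: 010110110 → 0, fb=1
69: 101101101 → 1, fb=1
70: 011011011 → 0, fb=1
71: 110110111 → 1, fb=0
72: 101101110 → 1, fb=1
73: 011011101 → 0, fb=1
74: 110111011 → 1, fb=0
75: 101110110 → 1, fb=0
76: 011101100 → 0, fb=0
77: 111011000 → 1, fb=0
78: 110110000 → 1, fb=0
79: 101100000 → 1, fb=1
80: 011000001 → 0, fb=0
81: 110000010 → 1, fb=1
82: 100000101 → 1, fb=1
83: 000001011 → 0, fb=0
84: 000010110 → 0, fb=1
85: 000101101 → 0, fb=0
86: 001011010 → 0, fb=1
87: 010110101 → 0, fb=1
88: 101101011 → 1, fb=1
89: 011010111 → 0, fb=1
90: 110101111 → 1, fb=1
91: 101011111 → 1, fb=0
92: 010111110 → 0, fb=1
93: 101111101 → 1, fb=0
94: 011111010 → 0, fb=1
95: 111110101 → 1, fb=0
96: 111101010 → 1, fb=1

1101001011111110100010110001110101100101100111100011111011101000001101011011011101100000101101011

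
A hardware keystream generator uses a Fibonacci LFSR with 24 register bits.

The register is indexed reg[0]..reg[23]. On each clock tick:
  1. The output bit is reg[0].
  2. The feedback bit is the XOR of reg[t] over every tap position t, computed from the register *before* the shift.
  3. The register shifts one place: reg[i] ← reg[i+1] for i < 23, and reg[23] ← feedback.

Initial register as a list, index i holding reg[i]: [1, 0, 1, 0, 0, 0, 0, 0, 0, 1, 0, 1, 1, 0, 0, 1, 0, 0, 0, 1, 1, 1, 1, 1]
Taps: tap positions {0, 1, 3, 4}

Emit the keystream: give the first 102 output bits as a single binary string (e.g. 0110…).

step | reg (before) | out | fb
   0 | 101000000101100100011111 | 1 | 1
   1 | 010000001011001000111111 | 0 | 1
   2 | 100000010110010001111111 | 1 | 1
   3 | 000000101100100011111111 | 0 | 0
   4 | 000001011001000111111110 | 0 | 0
   5 | 000010110010001111111100 | 0 | 1
   6 | 000101100100011111111001 | 0 | 1
   7 | 001011001000111111110011 | 0 | 1
   8 | 010110010001111111100111 | 0 | 1
   9 | 101100100011111111001111 | 1 | 0
  10 | 011001000111111110011110 | 0 | 1
  11 | 110010001111111100111101 | 1 | 1
  12 | 100100011111111001111011 | 1 | 0
  13 | 001000111111110011110110 | 0 | 0
  14 | 010001111111100111101100 | 0 | 1
  15 | 100011111111001111011001 | 1 | 0
  16 | 000111111110011110110010 | 0 | 0
  17 | 001111111100111101100100 | 0 | 0
  18 | 011111111001111011001000 | 0 | 1
  19 | 111111110011110110010001 | 1 | 0
  20 | 111111100111101100100010 | 1 | 0
  21 | 111111001111011001000100 | 1 | 0
  22 | 111110011110110010001000 | 1 | 0
  23 | 111100111101100100010000 | 1 | 1
  24 | 111001111011001000100001 | 1 | 0
  25 | 110011110110010001000010 | 1 | 1
  26 | 100111101100100010000101 | 1 | 1
  27 | 001111011001000100001011 | 0 | 0
  28 | 011110110010001000010110 | 0 | 1
  29 | 111101100100010000101101 | 1 | 1
  30 | 111011001000100001011011 | 1 | 1
  31 | 110110010001000010110111 | 1 | 0
  32 | 101100100010000101101110 | 1 | 0
  33 | 011001000100001011011100 | 0 | 1
  34 | 110010001000010110111001 | 1 | 1
  35 | 100100010000101101110011 | 1 | 0
  36 | 001000100001011011100110 | 0 | 0
  37 | 010001000010110111001100 | 0 | 1
  38 | 100010000101101110011001 | 1 | 0
  39 | 000100001011011100110010 | 0 | 1
  40 | 001000010110111001100101 | 0 | 0
  41 | 010000101101110011001010 | 0 | 1
  42 | 100001011011100110010101 | 1 | 1
  43 | 000010110111001100101011 | 0 | 1
  44 | 000101101110011001010111 | 0 | 1
  45 | 001011011100110010101111 | 0 | 1
  46 | 010110111001100101011111 | 0 | 1
  47 | 101101110011001010111111 | 1 | 0
  48 | 011011100110010101111110 | 0 | 0
  49 | 110111001100101011111100 | 1 | 0
  50 | 101110011001010111111000 | 1 | 1
  51 | 011100110010101111110001 | 0 | 0
  52 | 111001100101011111100010 | 1 | 0
  53 | 110011001010111111000100 | 1 | 1
  54 | 100110010101111110001001 | 1 | 1
  55 | 001100101011111100010011 | 0 | 1
  56 | 011001010111111000100111 | 0 | 1
  57 | 110010101111110001001111 | 1 | 1
  58 | 100101011111100010011111 | 1 | 0
  59 | 001010111111000100111110 | 0 | 1
  60 | 010101111110001001111101 | 0 | 0
  61 | 101011111100010011111010 | 1 | 0
  62 | 010111111000100111110100 | 0 | 1
  63 | 101111110001001111101001 | 1 | 1
  64 | 011111100010011111010011 | 0 | 1
  65 | 111111000100111110100111 | 1 | 0
  66 | 111110001001111101001110 | 1 | 0
  67 | 111100010011111010011100 | 1 | 1
  68 | 111000100111110100111001 | 1 | 0
  69 | 110001001111101001110010 | 1 | 0
  70 | 100010011111010011100100 | 1 | 0
  71 | 000100111110100111001000 | 0 | 1
  72 | 001001111101001110010001 | 0 | 0
  73 | 010011111010011100100010 | 0 | 0
  74 | 100111110100111001000100 | 1 | 1
  75 | 001111101001110010001001 | 0 | 0
  76 | 011111010011100100010010 | 0 | 1
  77 | 111110100111001000100101 | 1 | 0
  78 | 111101001110010001001010 | 1 | 1
  79 | 111010011100100010010101 | 1 | 1
  80 | 110100111001000100101011 | 1 | 1
  81 | 101001110010001001010111 | 1 | 1
  82 | 010011100100010010101111 | 0 | 0
  83 | 100111001000100101011110 | 1 | 1
  84 | 001110010001001010111101 | 0 | 0
  85 | 011100100010010101111010 | 0 | 0
  86 | 111001000100101011110100 | 1 | 0
  87 | 110010001001010111101000 | 1 | 1
  88 | 100100010010101111010001 | 1 | 0
  89 | 001000100101011110100010 | 0 | 0
  90 | 010001001010111101000100 | 0 | 1
  91 | 100010010101111010001001 | 1 | 0
  92 | 000100101011110100010010 | 0 | 1
  93 | 001001010111101000100101 | 0 | 0
  94 | 010010101111010001001010 | 0 | 0
  95 | 100101011110100010010100 | 1 | 0
  96 | 001010111101000100101000 | 0 | 1
  97 | 010101111010001001010001 | 0 | 0
  98 | 101011110100010010100010 | 1 | 0
  99 | 010111101000100101000100 | 0 | 1
 100 | 101111010001001010001001 | 1 | 1
 101 | 011110100010010100010011 | 0 | 1

101000000101100100011111111001111011001000100001011011100110010101111110001001111101001110010001001010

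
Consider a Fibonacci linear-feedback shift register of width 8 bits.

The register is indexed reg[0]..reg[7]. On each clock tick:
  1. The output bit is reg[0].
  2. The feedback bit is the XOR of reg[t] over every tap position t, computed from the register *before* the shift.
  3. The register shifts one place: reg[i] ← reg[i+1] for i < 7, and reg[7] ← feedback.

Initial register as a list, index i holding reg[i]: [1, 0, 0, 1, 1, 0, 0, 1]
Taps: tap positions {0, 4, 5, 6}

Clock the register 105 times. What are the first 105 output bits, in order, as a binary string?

step | reg (before) | out | fb
   0 | 10011001 | 1 | 0
   1 | 00110010 | 0 | 1
   2 | 01100101 | 0 | 1
   3 | 11001011 | 1 | 1
   4 | 10010111 | 1 | 1
   5 | 00101111 | 0 | 1
   6 | 01011111 | 0 | 1
   7 | 10111111 | 1 | 0
   8 | 01111110 | 0 | 1
   9 | 11111101 | 1 | 1
  10 | 11111011 | 1 | 1
  11 | 11110111 | 1 | 1
  12 | 11101111 | 1 | 0
  13 | 11011110 | 1 | 0
  14 | 10111100 | 1 | 1
  15 | 01111001 | 0 | 1
  16 | 11110011 | 1 | 0
  17 | 11100110 | 1 | 1
  18 | 11001101 | 1 | 1
  19 | 10011011 | 1 | 1
  20 | 00110111 | 0 | 0
  21 | 01101110 | 0 | 1
  22 | 11011101 | 1 | 1
  23 | 10111011 | 1 | 1
  24 | 01110111 | 0 | 0
  25 | 11101110 | 1 | 0
  26 | 11011100 | 1 | 1
  27 | 10111001 | 1 | 0
  28 | 01110010 | 0 | 1
  29 | 11100101 | 1 | 0
  30 | 11001010 | 1 | 1
  31 | 10010101 | 1 | 0
  32 | 00101010 | 0 | 0
  33 | 01010100 | 0 | 1
  34 | 10101001 | 1 | 0
  35 | 01010010 | 0 | 1
  36 | 10100101 | 1 | 0
  37 | 01001010 | 0 | 0
  38 | 10010100 | 1 | 0
  39 | 00101000 | 0 | 1
  40 | 01010001 | 0 | 0
  41 | 10100010 | 1 | 0
  42 | 01000100 | 0 | 1
  43 | 10001001 | 1 | 0
  44 | 00010010 | 0 | 1
  45 | 00100101 | 0 | 1
  46 | 01001011 | 0 | 0
  47 | 10010110 | 1 | 1
  48 | 00101101 | 0 | 0
  49 | 01011010 | 0 | 0
  50 | 10110100 | 1 | 0
  51 | 01101000 | 0 | 1
  52 | 11010001 | 1 | 1
  53 | 10100011 | 1 | 0
  54 | 01000110 | 0 | 0
  55 | 10001100 | 1 | 1
  56 | 00011001 | 0 | 1
  57 | 00110011 | 0 | 1
  58 | 01100111 | 0 | 0
  59 | 11001110 | 1 | 0
  60 | 10011100 | 1 | 1
  61 | 00111001 | 0 | 1
  62 | 01110011 | 0 | 1
  63 | 11100111 | 1 | 1
  64 | 11001111 | 1 | 0
  65 | 10011110 | 1 | 0
  66 | 00111100 | 0 | 0
  67 | 01111000 | 0 | 1
  68 | 11110001 | 1 | 1
  69 | 11100011 | 1 | 0
  70 | 11000110 | 1 | 1
  71 | 10001101 | 1 | 1
  72 | 00011011 | 0 | 0
  73 | 00110110 | 0 | 0
  74 | 01101100 | 0 | 0
  75 | 11011000 | 1 | 0
  76 | 10110000 | 1 | 1
  77 | 01100001 | 0 | 0
  78 | 11000010 | 1 | 0
  79 | 10000100 | 1 | 0
  80 | 00001000 | 0 | 1
  81 | 00010001 | 0 | 0
  82 | 00100010 | 0 | 1
  83 | 01000101 | 0 | 1
  84 | 10001011 | 1 | 1
  85 | 00010111 | 0 | 0
  86 | 00101110 | 0 | 1
  87 | 01011101 | 0 | 0
  88 | 10111010 | 1 | 1
  89 | 01110101 | 0 | 1
  90 | 11101011 | 1 | 1
  91 | 11010111 | 1 | 1
  92 | 10101111 | 1 | 0
  93 | 01011110 | 0 | 1
  94 | 10111101 | 1 | 1
  95 | 01111011 | 0 | 0
  96 | 11110110 | 1 | 1
  97 | 11101101 | 1 | 1
  98 | 11011011 | 1 | 1
  99 | 10110111 | 1 | 1
 100 | 01101111 | 0 | 1
 101 | 11011111 | 1 | 0
 102 | 10111110 | 1 | 0
 103 | 01111100 | 0 | 0
 104 | 11111000 | 1 | 0

100110010111111011110011011101110010101001010001001011010001100111001111000110110000100010111010111101101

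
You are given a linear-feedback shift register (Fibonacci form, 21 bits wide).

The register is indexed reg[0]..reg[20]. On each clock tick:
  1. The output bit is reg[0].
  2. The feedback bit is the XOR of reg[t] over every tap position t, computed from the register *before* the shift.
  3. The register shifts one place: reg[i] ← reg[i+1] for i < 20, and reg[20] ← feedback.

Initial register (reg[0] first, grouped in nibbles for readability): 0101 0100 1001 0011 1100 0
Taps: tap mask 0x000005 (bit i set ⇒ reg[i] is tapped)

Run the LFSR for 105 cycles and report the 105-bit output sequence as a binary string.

k : reg_k → out_k, fb_k
0: 010101001001001111000 → 0, fb=0
1: 101010010010011110000 → 1, fb=0
2: 010100100100111100000 → 0, fb=0
3: 101001001001111000000 → 1, fb=0
4: 010010010011110000000 → 0, fb=0
5: 100100100111100000000 → 1, fb=1
6: 001001001111000000001 → 0, fb=1
7: 010010011110000000011 → 0, fb=0
8: 100100111100000000110 → 1, fb=1
9: 001001111000000001101 → 0, fb=1
10: 010011110000000011011 → 0, fb=0
11: 100111100000000110110 → 1, fb=1
12: 001111000000001101101 → 0, fb=1
13: 011110000000011011011 → 0, fb=1
14: 111100000000110110111 → 1, fb=0
15: 111000000001101101110 → 1, fb=0
16: 110000000011011011100 → 1, fb=1
17: 100000000110110111001 → 1, fb=1
18: 000000001101101110011 → 0, fb=0
19: 000000011011011100110 → 0, fb=0
20: 000000110110111001100 → 0, fb=0
21: 000001101101110011000 → 0, fb=0
22: 000011011011100110000 → 0, fb=0
23: 000110110111001100000 → 0, fb=0
24: 001101101110011000000 → 0, fb=1
25: 011011011100110000001 → 0, fb=1
26: 110110111001100000011 → 1, fb=1
27: 101101110011000000111 → 1, fb=0
28: 011011100110000001110 → 0, fb=1
29: 110111001100000011101 → 1, fb=1
30: 101110011000000111011 → 1, fb=0
31: 011100110000001110110 → 0, fb=1
32: 111001100000011101101 → 1, fb=0
33: 110011000000111011010 → 1, fb=1
34: 100110000001110110101 → 1, fb=1
35: 001100000011101101011 → 0, fb=1
36: 011000000111011010111 → 0, fb=1
37: 110000001110110101111 → 1, fb=1
38: 100000011101101011111 → 1, fb=1
39: 000000111011010111111 → 0, fb=0
40: 000001110110101111110 → 0, fb=0
41: 000011101101011111100 → 0, fb=0
42: 000111011010111111000 → 0, fb=0
43: 001110110101111110000 → 0, fb=1
44: 011101101011111100001 → 0, fb=1
45: 111011010111111000011 → 1, fb=0
46: 110110101111110000110 → 1, fb=1
47: 101101011111100001101 → 1, fb=0
48: 011010111111000011010 → 0, fb=1
49: 110101111110000110101 → 1, fb=1
50: 101011111100001101011 → 1, fb=0
51: 010111111000011010110 → 0, fb=0
52: 101111110000110101100 → 1, fb=0
53: 011111100001101011000 → 0, fb=1
54: 111111000011010110001 → 1, fb=0
55: 111110000110101100010 → 1, fb=0
56: 111100001101011000100 → 1, fb=0
57: 111000011010110001000 → 1, fb=0
58: 110000110101100010000 → 1, fb=1
59: 100001101011000100001 → 1, fb=1
60: 000011010110001000011 → 0, fb=0
61: 000110101100010000110 → 0, fb=0
62: 001101011000100001100 → 0, fb=1
63: 011010110001000011001 → 0, fb=1
64: 110101100010000110011 → 1, fb=1
65: 101011000100001100111 → 1, fb=0
66: 010110001000011001110 → 0, fb=0
67: 101100010000110011100 → 1, fb=0
68: 011000100001100111000 → 0, fb=1
69: 110001000011001110001 → 1, fb=1
70: 100010000110011100011 → 1, fb=1
71: 000100001100111000111 → 0, fb=0
72: 001000011001110001110 → 0, fb=1
73: 010000110011100011101 → 0, fb=0
74: 100001100111000111010 → 1, fb=1
75: 000011001110001110101 → 0, fb=0
76: 000110011100011101010 → 0, fb=0
77: 001100111000111010100 → 0, fb=1
78: 011001110001110101001 → 0, fb=1
79: 110011100011101010011 → 1, fb=1
80: 100111000111010100111 → 1, fb=1
81: 001110001110101001111 → 0, fb=1
82: 011100011101010011111 → 0, fb=1
83: 111000111010100111111 → 1, fb=0
84: 110001110101001111110 → 1, fb=1
85: 100011101010011111101 → 1, fb=1
86: 000111010100111111011 → 0, fb=0
87: 001110101001111110110 → 0, fb=1
88: 011101010011111101101 → 0, fb=1
89: 111010100111111011011 → 1, fb=0
90: 110101001111110110110 → 1, fb=1
91: 101010011111101101101 → 1, fb=0
92: 010100111111011011010 → 0, fb=0
93: 101001111110110110100 → 1, fb=0
94: 010011111101101101000 → 0, fb=0
95: 100111111011011010000 → 1, fb=1
96: 001111110110110100001 → 0, fb=1
97: 011111101101101000011 → 0, fb=1
98: 111111011011010000111 → 1, fb=0
99: 111110110110100001110 → 1, fb=0
100: 111101101101000011100 → 1, fb=0
101: 111011011010000111000 → 1, fb=0
102: 110110110100001110000 → 1, fb=1
103: 101101101000011100001 → 1, fb=0
104: 011011010000111000010 → 0, fb=1

010101001001001111000000001101101110011000000111011010111111000011010110001000011001110001110101001111110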